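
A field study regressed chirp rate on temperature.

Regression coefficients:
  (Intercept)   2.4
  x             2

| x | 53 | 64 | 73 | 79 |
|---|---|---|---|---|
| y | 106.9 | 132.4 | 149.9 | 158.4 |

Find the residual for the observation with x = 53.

e = -1.5

ŷ = 2.4 + 2·53 = 108.4
e = 106.9 − 108.4 = -1.5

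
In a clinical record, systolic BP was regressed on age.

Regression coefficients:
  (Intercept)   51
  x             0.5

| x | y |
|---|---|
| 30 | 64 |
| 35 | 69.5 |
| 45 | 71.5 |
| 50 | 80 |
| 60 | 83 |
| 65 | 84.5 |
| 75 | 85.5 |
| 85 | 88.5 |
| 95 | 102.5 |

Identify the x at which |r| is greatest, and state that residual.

x=30: ŷ = 51 + 0.5·30 = 66; r = 64 − 66 = -2
x=35: ŷ = 51 + 0.5·35 = 68.5; r = 69.5 − 68.5 = 1
x=45: ŷ = 51 + 0.5·45 = 73.5; r = 71.5 − 73.5 = -2
x=50: ŷ = 51 + 0.5·50 = 76; r = 80 − 76 = 4
x=60: ŷ = 51 + 0.5·60 = 81; r = 83 − 81 = 2
x=65: ŷ = 51 + 0.5·65 = 83.5; r = 84.5 − 83.5 = 1
x=75: ŷ = 51 + 0.5·75 = 88.5; r = 85.5 − 88.5 = -3
x=85: ŷ = 51 + 0.5·85 = 93.5; r = 88.5 − 93.5 = -5
x=95: ŷ = 51 + 0.5·95 = 98.5; r = 102.5 − 98.5 = 4
Largest |r| is 5 at x = 85, residual -5.

x = 85, r = -5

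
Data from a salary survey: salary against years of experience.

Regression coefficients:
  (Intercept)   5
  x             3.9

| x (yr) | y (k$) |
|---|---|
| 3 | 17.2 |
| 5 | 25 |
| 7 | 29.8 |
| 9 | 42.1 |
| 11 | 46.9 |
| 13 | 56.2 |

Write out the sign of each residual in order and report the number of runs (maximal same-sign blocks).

x=3: ŷ = 5 + 3.9·3 = 16.7; r = 17.2 − 16.7 = 0.5
x=5: ŷ = 5 + 3.9·5 = 24.5; r = 25 − 24.5 = 0.5
x=7: ŷ = 5 + 3.9·7 = 32.3; r = 29.8 − 32.3 = -2.5
x=9: ŷ = 5 + 3.9·9 = 40.1; r = 42.1 − 40.1 = 2
x=11: ŷ = 5 + 3.9·11 = 47.9; r = 46.9 − 47.9 = -1
x=13: ŷ = 5 + 3.9·13 = 55.7; r = 56.2 − 55.7 = 0.5
Signs: + + − + − +
Runs: +×2, −×1, +×1, −×1, +×1 → 5

5 runs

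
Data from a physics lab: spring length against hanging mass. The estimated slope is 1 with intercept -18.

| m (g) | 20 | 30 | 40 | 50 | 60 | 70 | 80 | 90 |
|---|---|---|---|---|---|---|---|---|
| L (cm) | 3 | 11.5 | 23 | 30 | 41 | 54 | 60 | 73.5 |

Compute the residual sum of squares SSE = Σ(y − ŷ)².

m=20: ŷ = -18 + 20 = 2; e = 3 − 2 = 1
m=30: ŷ = -18 + 30 = 12; e = 11.5 − 12 = -0.5
m=40: ŷ = -18 + 40 = 22; e = 23 − 22 = 1
m=50: ŷ = -18 + 50 = 32; e = 30 − 32 = -2
m=60: ŷ = -18 + 60 = 42; e = 41 − 42 = -1
m=70: ŷ = -18 + 70 = 52; e = 54 − 52 = 2
m=80: ŷ = -18 + 80 = 62; e = 60 − 62 = -2
m=90: ŷ = -18 + 90 = 72; e = 73.5 − 72 = 1.5
SSE = 1 + 0.25 + 1 + 4 + 1 + 4 + 4 + 2.25 = 17.5

SSE = 17.5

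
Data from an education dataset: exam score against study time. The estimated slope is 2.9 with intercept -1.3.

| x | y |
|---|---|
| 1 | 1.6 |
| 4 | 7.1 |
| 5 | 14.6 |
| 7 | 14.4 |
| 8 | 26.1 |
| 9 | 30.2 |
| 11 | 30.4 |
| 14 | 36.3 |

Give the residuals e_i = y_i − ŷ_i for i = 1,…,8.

x=1: ŷ = -1.3 + 2.9·1 = 1.6; e = 1.6 − 1.6 = 0
x=4: ŷ = -1.3 + 2.9·4 = 10.3; e = 7.1 − 10.3 = -3.2
x=5: ŷ = -1.3 + 2.9·5 = 13.2; e = 14.6 − 13.2 = 1.4
x=7: ŷ = -1.3 + 2.9·7 = 19; e = 14.4 − 19 = -4.6
x=8: ŷ = -1.3 + 2.9·8 = 21.9; e = 26.1 − 21.9 = 4.2
x=9: ŷ = -1.3 + 2.9·9 = 24.8; e = 30.2 − 24.8 = 5.4
x=11: ŷ = -1.3 + 2.9·11 = 30.6; e = 30.4 − 30.6 = -0.2
x=14: ŷ = -1.3 + 2.9·14 = 39.3; e = 36.3 − 39.3 = -3

0, -3.2, 1.4, -4.6, 4.2, 5.4, -0.2, -3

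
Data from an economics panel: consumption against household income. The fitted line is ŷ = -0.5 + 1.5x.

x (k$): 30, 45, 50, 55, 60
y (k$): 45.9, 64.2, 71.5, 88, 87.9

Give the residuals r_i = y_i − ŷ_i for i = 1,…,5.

x=30: ŷ = -0.5 + 1.5·30 = 44.5; r = 45.9 − 44.5 = 1.4
x=45: ŷ = -0.5 + 1.5·45 = 67; r = 64.2 − 67 = -2.8
x=50: ŷ = -0.5 + 1.5·50 = 74.5; r = 71.5 − 74.5 = -3
x=55: ŷ = -0.5 + 1.5·55 = 82; r = 88 − 82 = 6
x=60: ŷ = -0.5 + 1.5·60 = 89.5; r = 87.9 − 89.5 = -1.6

1.4, -2.8, -3, 6, -1.6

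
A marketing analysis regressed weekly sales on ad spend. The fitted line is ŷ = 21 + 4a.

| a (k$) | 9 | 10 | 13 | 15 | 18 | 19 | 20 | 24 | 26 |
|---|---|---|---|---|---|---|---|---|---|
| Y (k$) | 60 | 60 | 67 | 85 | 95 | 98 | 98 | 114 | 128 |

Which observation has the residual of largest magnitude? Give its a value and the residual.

a = 13, e = -6

a=9: ŷ = 21 + 4·9 = 57; e = 60 − 57 = 3
a=10: ŷ = 21 + 4·10 = 61; e = 60 − 61 = -1
a=13: ŷ = 21 + 4·13 = 73; e = 67 − 73 = -6
a=15: ŷ = 21 + 4·15 = 81; e = 85 − 81 = 4
a=18: ŷ = 21 + 4·18 = 93; e = 95 − 93 = 2
a=19: ŷ = 21 + 4·19 = 97; e = 98 − 97 = 1
a=20: ŷ = 21 + 4·20 = 101; e = 98 − 101 = -3
a=24: ŷ = 21 + 4·24 = 117; e = 114 − 117 = -3
a=26: ŷ = 21 + 4·26 = 125; e = 128 − 125 = 3
Largest |e| is 6 at a = 13, residual -6.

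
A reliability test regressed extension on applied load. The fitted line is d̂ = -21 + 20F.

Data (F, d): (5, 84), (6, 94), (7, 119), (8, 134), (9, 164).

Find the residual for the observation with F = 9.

d̂ = -21 + 20·9 = 159
e = 164 − 159 = 5

e = 5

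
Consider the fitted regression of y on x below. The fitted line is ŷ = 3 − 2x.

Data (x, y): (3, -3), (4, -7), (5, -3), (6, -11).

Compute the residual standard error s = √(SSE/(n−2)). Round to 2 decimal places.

s = 3.46

x=3: ŷ = 3 − 2·3 = -3; r = -3 − (-3) = 0
x=4: ŷ = 3 − 2·4 = -5; r = -7 − (-5) = -2
x=5: ŷ = 3 − 2·5 = -7; r = -3 − (-7) = 4
x=6: ŷ = 3 − 2·6 = -9; r = -11 − (-9) = -2
SSE = 0 + 4 + 16 + 4 = 24
s = √(24/2) = √12 ≈ 3.46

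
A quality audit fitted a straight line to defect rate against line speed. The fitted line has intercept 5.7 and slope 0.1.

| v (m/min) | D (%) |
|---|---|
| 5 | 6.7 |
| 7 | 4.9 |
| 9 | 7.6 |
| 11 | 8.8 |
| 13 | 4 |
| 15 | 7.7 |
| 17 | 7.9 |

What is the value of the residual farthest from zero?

r = -3

v=5: ŷ = 5.7 + 0.1·5 = 6.2; r = 6.7 − 6.2 = 0.5
v=7: ŷ = 5.7 + 0.1·7 = 6.4; r = 4.9 − 6.4 = -1.5
v=9: ŷ = 5.7 + 0.1·9 = 6.6; r = 7.6 − 6.6 = 1
v=11: ŷ = 5.7 + 0.1·11 = 6.8; r = 8.8 − 6.8 = 2
v=13: ŷ = 5.7 + 0.1·13 = 7; r = 4 − 7 = -3
v=15: ŷ = 5.7 + 0.1·15 = 7.2; r = 7.7 − 7.2 = 0.5
v=17: ŷ = 5.7 + 0.1·17 = 7.4; r = 7.9 − 7.4 = 0.5
Largest |r| is 3 at v = 13, residual -3.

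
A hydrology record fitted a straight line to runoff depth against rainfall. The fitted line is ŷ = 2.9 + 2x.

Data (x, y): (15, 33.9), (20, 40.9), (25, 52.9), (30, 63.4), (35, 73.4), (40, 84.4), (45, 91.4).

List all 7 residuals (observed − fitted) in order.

x=15: ŷ = 2.9 + 2·15 = 32.9; e = 33.9 − 32.9 = 1
x=20: ŷ = 2.9 + 2·20 = 42.9; e = 40.9 − 42.9 = -2
x=25: ŷ = 2.9 + 2·25 = 52.9; e = 52.9 − 52.9 = 0
x=30: ŷ = 2.9 + 2·30 = 62.9; e = 63.4 − 62.9 = 0.5
x=35: ŷ = 2.9 + 2·35 = 72.9; e = 73.4 − 72.9 = 0.5
x=40: ŷ = 2.9 + 2·40 = 82.9; e = 84.4 − 82.9 = 1.5
x=45: ŷ = 2.9 + 2·45 = 92.9; e = 91.4 − 92.9 = -1.5

1, -2, 0, 0.5, 0.5, 1.5, -1.5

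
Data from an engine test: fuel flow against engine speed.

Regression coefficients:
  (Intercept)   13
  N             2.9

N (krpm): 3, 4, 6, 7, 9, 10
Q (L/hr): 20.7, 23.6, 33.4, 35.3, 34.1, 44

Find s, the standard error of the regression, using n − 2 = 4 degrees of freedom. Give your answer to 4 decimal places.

N=3: ŷ = 13 + 2.9·3 = 21.7; e = 20.7 − 21.7 = -1
N=4: ŷ = 13 + 2.9·4 = 24.6; e = 23.6 − 24.6 = -1
N=6: ŷ = 13 + 2.9·6 = 30.4; e = 33.4 − 30.4 = 3
N=7: ŷ = 13 + 2.9·7 = 33.3; e = 35.3 − 33.3 = 2
N=9: ŷ = 13 + 2.9·9 = 39.1; e = 34.1 − 39.1 = -5
N=10: ŷ = 13 + 2.9·10 = 42; e = 44 − 42 = 2
SSE = 1 + 1 + 9 + 4 + 25 + 4 = 44
s = √(44/4) = √11 ≈ 3.3166

s = 3.3166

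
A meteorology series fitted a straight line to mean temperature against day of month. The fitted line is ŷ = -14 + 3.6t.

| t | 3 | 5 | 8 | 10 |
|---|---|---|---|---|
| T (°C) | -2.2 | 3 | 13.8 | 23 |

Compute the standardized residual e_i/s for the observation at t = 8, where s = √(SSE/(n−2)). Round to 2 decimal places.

-0.71

t=3: ŷ = -14 + 3.6·3 = -3.2; e = -2.2 − (-3.2) = 1
t=5: ŷ = -14 + 3.6·5 = 4; e = 3 − 4 = -1
t=8: ŷ = -14 + 3.6·8 = 14.8; e = 13.8 − 14.8 = -1
t=10: ŷ = -14 + 3.6·10 = 22; e = 23 − 22 = 1
SSE = 1 + 1 + 1 + 1 = 4
s = √(4/2) = 1.41421
e/s = -1 / 1.41421 = -0.71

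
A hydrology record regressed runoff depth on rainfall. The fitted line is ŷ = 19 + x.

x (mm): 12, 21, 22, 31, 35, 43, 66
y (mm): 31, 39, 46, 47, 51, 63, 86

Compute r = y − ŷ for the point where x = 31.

ŷ = 19 + 31 = 50
r = 47 − 50 = -3

r = -3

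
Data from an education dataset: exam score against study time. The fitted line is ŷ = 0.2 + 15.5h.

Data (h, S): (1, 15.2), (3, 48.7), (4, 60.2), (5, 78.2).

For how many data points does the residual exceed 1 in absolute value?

h=1: ŷ = 0.2 + 15.5·1 = 15.7; e = 15.2 − 15.7 = -0.5
h=3: ŷ = 0.2 + 15.5·3 = 46.7; e = 48.7 − 46.7 = 2
h=4: ŷ = 0.2 + 15.5·4 = 62.2; e = 60.2 − 62.2 = -2
h=5: ŷ = 0.2 + 15.5·5 = 77.7; e = 78.2 − 77.7 = 0.5
|e| > 1: h=3 (|e|=2), h=4 (|e|=2) → 2

2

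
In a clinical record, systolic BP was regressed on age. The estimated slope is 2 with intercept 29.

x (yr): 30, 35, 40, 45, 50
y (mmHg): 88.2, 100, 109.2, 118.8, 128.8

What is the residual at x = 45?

e = -0.2

ŷ = 29 + 2·45 = 119
e = 118.8 − 119 = -0.2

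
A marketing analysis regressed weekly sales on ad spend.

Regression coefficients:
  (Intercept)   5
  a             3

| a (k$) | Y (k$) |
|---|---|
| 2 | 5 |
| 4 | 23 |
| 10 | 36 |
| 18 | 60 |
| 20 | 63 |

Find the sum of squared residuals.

a=2: ŷ = 5 + 3·2 = 11; e = 5 − 11 = -6
a=4: ŷ = 5 + 3·4 = 17; e = 23 − 17 = 6
a=10: ŷ = 5 + 3·10 = 35; e = 36 − 35 = 1
a=18: ŷ = 5 + 3·18 = 59; e = 60 − 59 = 1
a=20: ŷ = 5 + 3·20 = 65; e = 63 − 65 = -2
SSE = 36 + 36 + 1 + 1 + 4 = 78

SSE = 78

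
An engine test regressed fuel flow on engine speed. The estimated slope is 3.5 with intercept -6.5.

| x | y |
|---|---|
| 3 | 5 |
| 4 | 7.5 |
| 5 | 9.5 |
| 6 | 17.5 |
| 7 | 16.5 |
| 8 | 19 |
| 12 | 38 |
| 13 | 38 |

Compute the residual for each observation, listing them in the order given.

x=3: ŷ = -6.5 + 3.5·3 = 4; e = 5 − 4 = 1
x=4: ŷ = -6.5 + 3.5·4 = 7.5; e = 7.5 − 7.5 = 0
x=5: ŷ = -6.5 + 3.5·5 = 11; e = 9.5 − 11 = -1.5
x=6: ŷ = -6.5 + 3.5·6 = 14.5; e = 17.5 − 14.5 = 3
x=7: ŷ = -6.5 + 3.5·7 = 18; e = 16.5 − 18 = -1.5
x=8: ŷ = -6.5 + 3.5·8 = 21.5; e = 19 − 21.5 = -2.5
x=12: ŷ = -6.5 + 3.5·12 = 35.5; e = 38 − 35.5 = 2.5
x=13: ŷ = -6.5 + 3.5·13 = 39; e = 38 − 39 = -1

1, 0, -1.5, 3, -1.5, -2.5, 2.5, -1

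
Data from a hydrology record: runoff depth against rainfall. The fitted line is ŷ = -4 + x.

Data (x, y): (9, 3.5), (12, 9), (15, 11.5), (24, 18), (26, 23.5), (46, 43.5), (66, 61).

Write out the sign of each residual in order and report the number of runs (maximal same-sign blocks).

x=9: ŷ = -4 + 9 = 5; e = 3.5 − 5 = -1.5
x=12: ŷ = -4 + 12 = 8; e = 9 − 8 = 1
x=15: ŷ = -4 + 15 = 11; e = 11.5 − 11 = 0.5
x=24: ŷ = -4 + 24 = 20; e = 18 − 20 = -2
x=26: ŷ = -4 + 26 = 22; e = 23.5 − 22 = 1.5
x=46: ŷ = -4 + 46 = 42; e = 43.5 − 42 = 1.5
x=66: ŷ = -4 + 66 = 62; e = 61 − 62 = -1
Signs: − + + − + + −
Runs: −×1, +×2, −×1, +×2, −×1 → 5

5 runs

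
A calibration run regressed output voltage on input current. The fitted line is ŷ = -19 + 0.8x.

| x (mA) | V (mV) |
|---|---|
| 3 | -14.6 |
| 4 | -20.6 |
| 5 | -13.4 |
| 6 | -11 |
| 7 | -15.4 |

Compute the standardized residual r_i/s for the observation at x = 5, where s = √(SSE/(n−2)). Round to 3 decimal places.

x=3: ŷ = -19 + 0.8·3 = -16.6; r = -14.6 − (-16.6) = 2
x=4: ŷ = -19 + 0.8·4 = -15.8; r = -20.6 − (-15.8) = -4.8
x=5: ŷ = -19 + 0.8·5 = -15; r = -13.4 − (-15) = 1.6
x=6: ŷ = -19 + 0.8·6 = -14.2; r = -11 − (-14.2) = 3.2
x=7: ŷ = -19 + 0.8·7 = -13.4; r = -15.4 − (-13.4) = -2
SSE = 4 + 23.04 + 2.56 + 10.24 + 4 = 43.84
s = √(43.84/3) = 3.82274
r/s = 1.6 / 3.82274 = 0.419

0.419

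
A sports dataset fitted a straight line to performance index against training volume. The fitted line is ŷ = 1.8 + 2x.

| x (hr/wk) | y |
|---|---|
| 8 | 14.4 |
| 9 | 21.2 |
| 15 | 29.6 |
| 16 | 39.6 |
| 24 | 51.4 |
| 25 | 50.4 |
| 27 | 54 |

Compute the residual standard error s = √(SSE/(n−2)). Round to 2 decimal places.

x=8: ŷ = 1.8 + 2·8 = 17.8; r = 14.4 − 17.8 = -3.4
x=9: ŷ = 1.8 + 2·9 = 19.8; r = 21.2 − 19.8 = 1.4
x=15: ŷ = 1.8 + 2·15 = 31.8; r = 29.6 − 31.8 = -2.2
x=16: ŷ = 1.8 + 2·16 = 33.8; r = 39.6 − 33.8 = 5.8
x=24: ŷ = 1.8 + 2·24 = 49.8; r = 51.4 − 49.8 = 1.6
x=25: ŷ = 1.8 + 2·25 = 51.8; r = 50.4 − 51.8 = -1.4
x=27: ŷ = 1.8 + 2·27 = 55.8; r = 54 − 55.8 = -1.8
SSE = 11.56 + 1.96 + 4.84 + 33.64 + 2.56 + 1.96 + 3.24 = 59.76
s = √(59.76/5) = √11.952 ≈ 3.46

s = 3.46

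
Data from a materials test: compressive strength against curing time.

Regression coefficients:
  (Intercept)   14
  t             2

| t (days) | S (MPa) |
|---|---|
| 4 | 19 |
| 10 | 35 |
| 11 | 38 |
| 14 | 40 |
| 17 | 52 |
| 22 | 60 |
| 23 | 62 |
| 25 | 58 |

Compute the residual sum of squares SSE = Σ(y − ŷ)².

SSE = 78

t=4: ŷ = 14 + 2·4 = 22; r = 19 − 22 = -3
t=10: ŷ = 14 + 2·10 = 34; r = 35 − 34 = 1
t=11: ŷ = 14 + 2·11 = 36; r = 38 − 36 = 2
t=14: ŷ = 14 + 2·14 = 42; r = 40 − 42 = -2
t=17: ŷ = 14 + 2·17 = 48; r = 52 − 48 = 4
t=22: ŷ = 14 + 2·22 = 58; r = 60 − 58 = 2
t=23: ŷ = 14 + 2·23 = 60; r = 62 − 60 = 2
t=25: ŷ = 14 + 2·25 = 64; r = 58 − 64 = -6
SSE = 9 + 1 + 4 + 4 + 16 + 4 + 4 + 36 = 78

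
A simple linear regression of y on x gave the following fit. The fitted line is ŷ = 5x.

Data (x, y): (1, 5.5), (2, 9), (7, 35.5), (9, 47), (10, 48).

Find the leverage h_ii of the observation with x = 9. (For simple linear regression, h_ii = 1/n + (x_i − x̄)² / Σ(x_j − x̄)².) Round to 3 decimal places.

h = 0.353

x̄ = (1 + 2 + 7 + 9 + 10)/5 = 5.8
Σ(x − x̄)² = 23.04 + 14.44 + 1.44 + 10.24 + 17.64 = 66.8
h = 1/5 + (3.2)²/66.8 = 0.2 + 0.153293 = 0.353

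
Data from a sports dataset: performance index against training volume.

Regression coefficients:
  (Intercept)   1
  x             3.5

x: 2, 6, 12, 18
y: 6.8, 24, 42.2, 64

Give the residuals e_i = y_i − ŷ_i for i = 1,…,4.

-1.2, 2, -0.8, 0

x=2: ŷ = 1 + 3.5·2 = 8; e = 6.8 − 8 = -1.2
x=6: ŷ = 1 + 3.5·6 = 22; e = 24 − 22 = 2
x=12: ŷ = 1 + 3.5·12 = 43; e = 42.2 − 43 = -0.8
x=18: ŷ = 1 + 3.5·18 = 64; e = 64 − 64 = 0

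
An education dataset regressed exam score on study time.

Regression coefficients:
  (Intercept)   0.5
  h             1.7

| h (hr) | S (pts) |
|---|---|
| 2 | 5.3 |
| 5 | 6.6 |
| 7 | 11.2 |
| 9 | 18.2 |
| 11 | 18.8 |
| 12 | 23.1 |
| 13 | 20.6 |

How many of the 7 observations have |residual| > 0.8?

h=2: Ŝ = 0.5 + 1.7·2 = 3.9; r = 5.3 − 3.9 = 1.4
h=5: Ŝ = 0.5 + 1.7·5 = 9; r = 6.6 − 9 = -2.4
h=7: Ŝ = 0.5 + 1.7·7 = 12.4; r = 11.2 − 12.4 = -1.2
h=9: Ŝ = 0.5 + 1.7·9 = 15.8; r = 18.2 − 15.8 = 2.4
h=11: Ŝ = 0.5 + 1.7·11 = 19.2; r = 18.8 − 19.2 = -0.4
h=12: Ŝ = 0.5 + 1.7·12 = 20.9; r = 23.1 − 20.9 = 2.2
h=13: Ŝ = 0.5 + 1.7·13 = 22.6; r = 20.6 − 22.6 = -2
|r| > 0.8: h=2 (|r|=1.4), h=5 (|r|=2.4), h=7 (|r|=1.2), h=9 (|r|=2.4), h=12 (|r|=2.2), h=13 (|r|=2) → 6

6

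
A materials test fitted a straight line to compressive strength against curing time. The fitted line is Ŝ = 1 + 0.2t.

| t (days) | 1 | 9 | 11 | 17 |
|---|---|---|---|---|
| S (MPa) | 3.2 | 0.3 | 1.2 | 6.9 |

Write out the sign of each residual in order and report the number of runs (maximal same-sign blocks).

t=1: Ŝ = 1 + 0.2·1 = 1.2; r = 3.2 − 1.2 = 2
t=9: Ŝ = 1 + 0.2·9 = 2.8; r = 0.3 − 2.8 = -2.5
t=11: Ŝ = 1 + 0.2·11 = 3.2; r = 1.2 − 3.2 = -2
t=17: Ŝ = 1 + 0.2·17 = 4.4; r = 6.9 − 4.4 = 2.5
Signs: + − − +
Runs: +×1, −×2, +×1 → 3

3 runs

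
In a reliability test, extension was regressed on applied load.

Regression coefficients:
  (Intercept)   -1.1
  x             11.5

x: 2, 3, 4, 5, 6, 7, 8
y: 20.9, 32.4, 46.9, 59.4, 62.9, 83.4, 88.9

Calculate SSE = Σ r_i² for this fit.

SSE = 60

x=2: ŷ = -1.1 + 11.5·2 = 21.9; r = 20.9 − 21.9 = -1
x=3: ŷ = -1.1 + 11.5·3 = 33.4; r = 32.4 − 33.4 = -1
x=4: ŷ = -1.1 + 11.5·4 = 44.9; r = 46.9 − 44.9 = 2
x=5: ŷ = -1.1 + 11.5·5 = 56.4; r = 59.4 − 56.4 = 3
x=6: ŷ = -1.1 + 11.5·6 = 67.9; r = 62.9 − 67.9 = -5
x=7: ŷ = -1.1 + 11.5·7 = 79.4; r = 83.4 − 79.4 = 4
x=8: ŷ = -1.1 + 11.5·8 = 90.9; r = 88.9 − 90.9 = -2
SSE = 1 + 1 + 4 + 9 + 25 + 16 + 4 = 60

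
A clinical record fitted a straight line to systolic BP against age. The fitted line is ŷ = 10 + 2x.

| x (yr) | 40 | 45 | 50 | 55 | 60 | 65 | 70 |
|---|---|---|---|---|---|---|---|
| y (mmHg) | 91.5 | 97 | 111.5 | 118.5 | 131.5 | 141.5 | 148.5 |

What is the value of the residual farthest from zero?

r = -3

x=40: ŷ = 10 + 2·40 = 90; r = 91.5 − 90 = 1.5
x=45: ŷ = 10 + 2·45 = 100; r = 97 − 100 = -3
x=50: ŷ = 10 + 2·50 = 110; r = 111.5 − 110 = 1.5
x=55: ŷ = 10 + 2·55 = 120; r = 118.5 − 120 = -1.5
x=60: ŷ = 10 + 2·60 = 130; r = 131.5 − 130 = 1.5
x=65: ŷ = 10 + 2·65 = 140; r = 141.5 − 140 = 1.5
x=70: ŷ = 10 + 2·70 = 150; r = 148.5 − 150 = -1.5
Largest |r| is 3 at x = 45, residual -3.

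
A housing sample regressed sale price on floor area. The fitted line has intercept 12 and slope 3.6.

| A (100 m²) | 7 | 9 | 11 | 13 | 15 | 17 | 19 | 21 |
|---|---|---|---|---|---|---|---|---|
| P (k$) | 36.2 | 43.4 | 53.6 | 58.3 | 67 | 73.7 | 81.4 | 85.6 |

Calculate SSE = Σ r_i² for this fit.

A=7: P̂ = 12 + 3.6·7 = 37.2; r = 36.2 − 37.2 = -1
A=9: P̂ = 12 + 3.6·9 = 44.4; r = 43.4 − 44.4 = -1
A=11: P̂ = 12 + 3.6·11 = 51.6; r = 53.6 − 51.6 = 2
A=13: P̂ = 12 + 3.6·13 = 58.8; r = 58.3 − 58.8 = -0.5
A=15: P̂ = 12 + 3.6·15 = 66; r = 67 − 66 = 1
A=17: P̂ = 12 + 3.6·17 = 73.2; r = 73.7 − 73.2 = 0.5
A=19: P̂ = 12 + 3.6·19 = 80.4; r = 81.4 − 80.4 = 1
A=21: P̂ = 12 + 3.6·21 = 87.6; r = 85.6 − 87.6 = -2
SSE = 1 + 1 + 4 + 0.25 + 1 + 0.25 + 1 + 4 = 12.5

SSE = 12.5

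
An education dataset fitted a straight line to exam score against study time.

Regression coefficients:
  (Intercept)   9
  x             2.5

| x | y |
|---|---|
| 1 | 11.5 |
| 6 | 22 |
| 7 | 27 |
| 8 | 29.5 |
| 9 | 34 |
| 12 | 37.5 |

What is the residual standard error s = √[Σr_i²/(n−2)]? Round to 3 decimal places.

x=1: ŷ = 9 + 2.5·1 = 11.5; r = 11.5 − 11.5 = 0
x=6: ŷ = 9 + 2.5·6 = 24; r = 22 − 24 = -2
x=7: ŷ = 9 + 2.5·7 = 26.5; r = 27 − 26.5 = 0.5
x=8: ŷ = 9 + 2.5·8 = 29; r = 29.5 − 29 = 0.5
x=9: ŷ = 9 + 2.5·9 = 31.5; r = 34 − 31.5 = 2.5
x=12: ŷ = 9 + 2.5·12 = 39; r = 37.5 − 39 = -1.5
SSE = 0 + 4 + 0.25 + 0.25 + 6.25 + 2.25 = 13
s = √(13/4) = √3.25 ≈ 1.803

s = 1.803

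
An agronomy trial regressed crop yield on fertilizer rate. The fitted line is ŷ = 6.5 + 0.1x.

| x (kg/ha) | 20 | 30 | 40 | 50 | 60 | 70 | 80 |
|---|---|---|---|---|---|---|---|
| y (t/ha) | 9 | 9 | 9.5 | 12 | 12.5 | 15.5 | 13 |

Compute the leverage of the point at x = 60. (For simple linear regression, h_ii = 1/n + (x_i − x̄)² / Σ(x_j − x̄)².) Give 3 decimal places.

x̄ = (20 + 30 + 40 + 50 + 60 + 70 + 80)/7 = 50
Σ(x − x̄)² = 900 + 400 + 100 + 0 + 100 + 400 + 900 = 2800
h = 1/7 + (10)²/2800 = 0.142857 + 0.0357143 = 0.179

h = 0.179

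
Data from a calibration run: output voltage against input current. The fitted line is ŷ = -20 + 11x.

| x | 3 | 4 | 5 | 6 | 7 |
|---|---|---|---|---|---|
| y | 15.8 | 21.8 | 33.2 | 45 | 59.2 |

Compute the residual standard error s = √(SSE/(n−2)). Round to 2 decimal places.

s = 2.69

x=3: ŷ = -20 + 11·3 = 13; e = 15.8 − 13 = 2.8
x=4: ŷ = -20 + 11·4 = 24; e = 21.8 − 24 = -2.2
x=5: ŷ = -20 + 11·5 = 35; e = 33.2 − 35 = -1.8
x=6: ŷ = -20 + 11·6 = 46; e = 45 − 46 = -1
x=7: ŷ = -20 + 11·7 = 57; e = 59.2 − 57 = 2.2
SSE = 7.84 + 4.84 + 3.24 + 1 + 4.84 = 21.76
s = √(21.76/3) = √7.25333 ≈ 2.69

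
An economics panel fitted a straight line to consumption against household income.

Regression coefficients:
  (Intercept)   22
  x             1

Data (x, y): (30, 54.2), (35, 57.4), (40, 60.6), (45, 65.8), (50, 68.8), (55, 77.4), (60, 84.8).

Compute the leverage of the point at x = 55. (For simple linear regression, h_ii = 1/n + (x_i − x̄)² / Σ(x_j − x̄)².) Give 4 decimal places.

h = 0.2857

x̄ = (30 + 35 + 40 + 45 + 50 + 55 + 60)/7 = 45
Σ(x − x̄)² = 225 + 100 + 25 + 0 + 25 + 100 + 225 = 700
h = 1/7 + (10)²/700 = 0.142857 + 0.142857 = 0.2857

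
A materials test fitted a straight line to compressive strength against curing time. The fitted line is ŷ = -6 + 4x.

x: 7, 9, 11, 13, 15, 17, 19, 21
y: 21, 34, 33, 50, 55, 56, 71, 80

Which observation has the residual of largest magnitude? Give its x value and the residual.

x=7: ŷ = -6 + 4·7 = 22; e = 21 − 22 = -1
x=9: ŷ = -6 + 4·9 = 30; e = 34 − 30 = 4
x=11: ŷ = -6 + 4·11 = 38; e = 33 − 38 = -5
x=13: ŷ = -6 + 4·13 = 46; e = 50 − 46 = 4
x=15: ŷ = -6 + 4·15 = 54; e = 55 − 54 = 1
x=17: ŷ = -6 + 4·17 = 62; e = 56 − 62 = -6
x=19: ŷ = -6 + 4·19 = 70; e = 71 − 70 = 1
x=21: ŷ = -6 + 4·21 = 78; e = 80 − 78 = 2
Largest |e| is 6 at x = 17, residual -6.

x = 17, e = -6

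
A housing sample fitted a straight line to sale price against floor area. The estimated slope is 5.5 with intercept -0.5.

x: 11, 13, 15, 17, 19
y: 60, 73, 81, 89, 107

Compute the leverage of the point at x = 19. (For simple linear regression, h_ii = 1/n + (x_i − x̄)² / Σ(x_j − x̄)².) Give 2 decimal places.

x̄ = (11 + 13 + 15 + 17 + 19)/5 = 15
Σ(x − x̄)² = 16 + 4 + 0 + 4 + 16 = 40
h = 1/5 + (4)²/40 = 0.2 + 0.4 = 0.60

h = 0.60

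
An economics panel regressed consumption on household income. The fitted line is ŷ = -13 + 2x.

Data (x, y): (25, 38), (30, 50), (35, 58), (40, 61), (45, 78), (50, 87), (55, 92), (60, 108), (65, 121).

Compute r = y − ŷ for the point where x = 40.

r = -6

ŷ = -13 + 2·40 = 67
r = 61 − 67 = -6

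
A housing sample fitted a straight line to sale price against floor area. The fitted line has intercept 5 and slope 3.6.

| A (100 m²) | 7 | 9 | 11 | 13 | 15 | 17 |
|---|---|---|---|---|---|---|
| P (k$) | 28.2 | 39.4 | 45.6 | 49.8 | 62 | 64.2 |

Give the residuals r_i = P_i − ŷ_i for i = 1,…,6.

-2, 2, 1, -2, 3, -2

A=7: ŷ = 5 + 3.6·7 = 30.2; r = 28.2 − 30.2 = -2
A=9: ŷ = 5 + 3.6·9 = 37.4; r = 39.4 − 37.4 = 2
A=11: ŷ = 5 + 3.6·11 = 44.6; r = 45.6 − 44.6 = 1
A=13: ŷ = 5 + 3.6·13 = 51.8; r = 49.8 − 51.8 = -2
A=15: ŷ = 5 + 3.6·15 = 59; r = 62 − 59 = 3
A=17: ŷ = 5 + 3.6·17 = 66.2; r = 64.2 − 66.2 = -2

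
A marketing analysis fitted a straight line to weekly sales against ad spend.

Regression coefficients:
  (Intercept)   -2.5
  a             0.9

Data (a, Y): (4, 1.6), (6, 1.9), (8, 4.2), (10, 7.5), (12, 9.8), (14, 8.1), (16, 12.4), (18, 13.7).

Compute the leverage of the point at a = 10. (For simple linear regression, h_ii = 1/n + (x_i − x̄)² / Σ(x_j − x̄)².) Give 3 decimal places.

ā = (4 + 6 + 8 + 10 + 12 + 14 + 16 + 18)/8 = 11
Σ(a − ā)² = 49 + 25 + 9 + 1 + 1 + 9 + 25 + 49 = 168
h = 1/8 + (-1)²/168 = 0.125 + 0.00595238 = 0.131

h = 0.131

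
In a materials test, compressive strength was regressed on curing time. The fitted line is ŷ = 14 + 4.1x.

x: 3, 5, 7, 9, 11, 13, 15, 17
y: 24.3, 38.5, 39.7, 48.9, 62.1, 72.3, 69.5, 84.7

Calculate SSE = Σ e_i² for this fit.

x=3: ŷ = 14 + 4.1·3 = 26.3; e = 24.3 − 26.3 = -2
x=5: ŷ = 14 + 4.1·5 = 34.5; e = 38.5 − 34.5 = 4
x=7: ŷ = 14 + 4.1·7 = 42.7; e = 39.7 − 42.7 = -3
x=9: ŷ = 14 + 4.1·9 = 50.9; e = 48.9 − 50.9 = -2
x=11: ŷ = 14 + 4.1·11 = 59.1; e = 62.1 − 59.1 = 3
x=13: ŷ = 14 + 4.1·13 = 67.3; e = 72.3 − 67.3 = 5
x=15: ŷ = 14 + 4.1·15 = 75.5; e = 69.5 − 75.5 = -6
x=17: ŷ = 14 + 4.1·17 = 83.7; e = 84.7 − 83.7 = 1
SSE = 4 + 16 + 9 + 4 + 9 + 25 + 36 + 1 = 104

SSE = 104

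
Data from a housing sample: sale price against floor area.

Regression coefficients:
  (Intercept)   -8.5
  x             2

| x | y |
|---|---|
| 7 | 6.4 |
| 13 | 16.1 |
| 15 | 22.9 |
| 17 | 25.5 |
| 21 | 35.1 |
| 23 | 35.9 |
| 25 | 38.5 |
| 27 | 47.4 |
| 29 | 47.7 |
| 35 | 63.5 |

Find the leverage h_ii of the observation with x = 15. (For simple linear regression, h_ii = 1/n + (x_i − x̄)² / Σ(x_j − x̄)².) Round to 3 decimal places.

x̄ = (7 + 13 + 15 + 17 + 21 + 23 + 25 + 27 + 29 + 35)/10 = 21.2
Σ(x − x̄)² = 201.64 + 67.24 + 38.44 + 17.64 + 0.04 + 3.24 + 14.44 + 33.64 + 60.84 + 190.44 = 627.6
h = 1/10 + (-6.2)²/627.6 = 0.1 + 0.0612492 = 0.161

h = 0.161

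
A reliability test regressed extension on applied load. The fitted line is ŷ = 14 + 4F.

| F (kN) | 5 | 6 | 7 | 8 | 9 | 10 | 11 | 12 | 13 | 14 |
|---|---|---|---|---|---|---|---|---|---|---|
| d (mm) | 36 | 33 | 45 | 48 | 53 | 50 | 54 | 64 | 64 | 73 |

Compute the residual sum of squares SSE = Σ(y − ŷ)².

F=5: ŷ = 14 + 4·5 = 34; e = 36 − 34 = 2
F=6: ŷ = 14 + 4·6 = 38; e = 33 − 38 = -5
F=7: ŷ = 14 + 4·7 = 42; e = 45 − 42 = 3
F=8: ŷ = 14 + 4·8 = 46; e = 48 − 46 = 2
F=9: ŷ = 14 + 4·9 = 50; e = 53 − 50 = 3
F=10: ŷ = 14 + 4·10 = 54; e = 50 − 54 = -4
F=11: ŷ = 14 + 4·11 = 58; e = 54 − 58 = -4
F=12: ŷ = 14 + 4·12 = 62; e = 64 − 62 = 2
F=13: ŷ = 14 + 4·13 = 66; e = 64 − 66 = -2
F=14: ŷ = 14 + 4·14 = 70; e = 73 − 70 = 3
SSE = 4 + 25 + 9 + 4 + 9 + 16 + 16 + 4 + 4 + 9 = 100

SSE = 100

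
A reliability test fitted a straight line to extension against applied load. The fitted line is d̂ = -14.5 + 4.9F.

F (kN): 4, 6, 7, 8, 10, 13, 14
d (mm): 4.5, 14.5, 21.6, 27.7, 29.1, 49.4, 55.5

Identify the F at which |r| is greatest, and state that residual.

F=4: d̂ = -14.5 + 4.9·4 = 5.1; r = 4.5 − 5.1 = -0.6
F=6: d̂ = -14.5 + 4.9·6 = 14.9; r = 14.5 − 14.9 = -0.4
F=7: d̂ = -14.5 + 4.9·7 = 19.8; r = 21.6 − 19.8 = 1.8
F=8: d̂ = -14.5 + 4.9·8 = 24.7; r = 27.7 − 24.7 = 3
F=10: d̂ = -14.5 + 4.9·10 = 34.5; r = 29.1 − 34.5 = -5.4
F=13: d̂ = -14.5 + 4.9·13 = 49.2; r = 49.4 − 49.2 = 0.2
F=14: d̂ = -14.5 + 4.9·14 = 54.1; r = 55.5 − 54.1 = 1.4
Largest |r| is 5.4 at F = 10, residual -5.4.

F = 10, r = -5.4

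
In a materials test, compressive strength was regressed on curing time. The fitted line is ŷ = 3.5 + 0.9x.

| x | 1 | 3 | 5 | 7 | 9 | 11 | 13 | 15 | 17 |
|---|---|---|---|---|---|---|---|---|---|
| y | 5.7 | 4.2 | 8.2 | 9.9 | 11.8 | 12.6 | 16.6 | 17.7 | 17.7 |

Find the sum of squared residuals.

x=1: ŷ = 3.5 + 0.9·1 = 4.4; r = 5.7 − 4.4 = 1.3
x=3: ŷ = 3.5 + 0.9·3 = 6.2; r = 4.2 − 6.2 = -2
x=5: ŷ = 3.5 + 0.9·5 = 8; r = 8.2 − 8 = 0.2
x=7: ŷ = 3.5 + 0.9·7 = 9.8; r = 9.9 − 9.8 = 0.1
x=9: ŷ = 3.5 + 0.9·9 = 11.6; r = 11.8 − 11.6 = 0.2
x=11: ŷ = 3.5 + 0.9·11 = 13.4; r = 12.6 − 13.4 = -0.8
x=13: ŷ = 3.5 + 0.9·13 = 15.2; r = 16.6 − 15.2 = 1.4
x=15: ŷ = 3.5 + 0.9·15 = 17; r = 17.7 − 17 = 0.7
x=17: ŷ = 3.5 + 0.9·17 = 18.8; r = 17.7 − 18.8 = -1.1
SSE = 1.69 + 4 + 0.04 + 0.01 + 0.04 + 0.64 + 1.96 + 0.49 + 1.21 = 10.08

SSE = 10.08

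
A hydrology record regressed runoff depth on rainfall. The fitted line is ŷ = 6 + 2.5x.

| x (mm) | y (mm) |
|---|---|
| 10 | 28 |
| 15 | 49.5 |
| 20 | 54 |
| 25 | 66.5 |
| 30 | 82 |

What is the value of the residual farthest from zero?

r = 6

x=10: ŷ = 6 + 2.5·10 = 31; r = 28 − 31 = -3
x=15: ŷ = 6 + 2.5·15 = 43.5; r = 49.5 − 43.5 = 6
x=20: ŷ = 6 + 2.5·20 = 56; r = 54 − 56 = -2
x=25: ŷ = 6 + 2.5·25 = 68.5; r = 66.5 − 68.5 = -2
x=30: ŷ = 6 + 2.5·30 = 81; r = 82 − 81 = 1
Largest |r| is 6 at x = 15, residual 6.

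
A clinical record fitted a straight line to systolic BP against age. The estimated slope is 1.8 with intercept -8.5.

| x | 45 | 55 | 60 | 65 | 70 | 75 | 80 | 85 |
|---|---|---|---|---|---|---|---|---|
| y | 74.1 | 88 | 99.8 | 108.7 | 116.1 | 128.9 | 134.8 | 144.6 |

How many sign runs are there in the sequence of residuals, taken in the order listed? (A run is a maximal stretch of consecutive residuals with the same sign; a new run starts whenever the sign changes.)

7 runs

x=45: ŷ = -8.5 + 1.8·45 = 72.5; e = 74.1 − 72.5 = 1.6
x=55: ŷ = -8.5 + 1.8·55 = 90.5; e = 88 − 90.5 = -2.5
x=60: ŷ = -8.5 + 1.8·60 = 99.5; e = 99.8 − 99.5 = 0.3
x=65: ŷ = -8.5 + 1.8·65 = 108.5; e = 108.7 − 108.5 = 0.2
x=70: ŷ = -8.5 + 1.8·70 = 117.5; e = 116.1 − 117.5 = -1.4
x=75: ŷ = -8.5 + 1.8·75 = 126.5; e = 128.9 − 126.5 = 2.4
x=80: ŷ = -8.5 + 1.8·80 = 135.5; e = 134.8 − 135.5 = -0.7
x=85: ŷ = -8.5 + 1.8·85 = 144.5; e = 144.6 − 144.5 = 0.1
Signs: + − + + − + − +
Runs: +×1, −×1, +×2, −×1, +×1, −×1, +×1 → 7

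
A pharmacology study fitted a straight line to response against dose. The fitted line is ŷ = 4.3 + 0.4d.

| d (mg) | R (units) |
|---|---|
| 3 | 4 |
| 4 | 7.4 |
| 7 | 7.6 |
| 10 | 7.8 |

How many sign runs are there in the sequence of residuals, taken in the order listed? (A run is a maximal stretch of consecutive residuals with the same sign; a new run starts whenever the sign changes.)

3 runs

d=3: ŷ = 4.3 + 0.4·3 = 5.5; e = 4 − 5.5 = -1.5
d=4: ŷ = 4.3 + 0.4·4 = 5.9; e = 7.4 − 5.9 = 1.5
d=7: ŷ = 4.3 + 0.4·7 = 7.1; e = 7.6 − 7.1 = 0.5
d=10: ŷ = 4.3 + 0.4·10 = 8.3; e = 7.8 − 8.3 = -0.5
Signs: − + + −
Runs: −×1, +×2, −×1 → 3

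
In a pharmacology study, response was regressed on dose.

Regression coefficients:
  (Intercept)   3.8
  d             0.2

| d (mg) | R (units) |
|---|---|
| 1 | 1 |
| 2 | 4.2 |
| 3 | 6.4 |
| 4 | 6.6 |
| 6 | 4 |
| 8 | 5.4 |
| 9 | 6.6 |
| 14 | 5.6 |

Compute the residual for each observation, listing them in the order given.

d=1: ŷ = 3.8 + 0.2·1 = 4; e = 1 − 4 = -3
d=2: ŷ = 3.8 + 0.2·2 = 4.2; e = 4.2 − 4.2 = 0
d=3: ŷ = 3.8 + 0.2·3 = 4.4; e = 6.4 − 4.4 = 2
d=4: ŷ = 3.8 + 0.2·4 = 4.6; e = 6.6 − 4.6 = 2
d=6: ŷ = 3.8 + 0.2·6 = 5; e = 4 − 5 = -1
d=8: ŷ = 3.8 + 0.2·8 = 5.4; e = 5.4 − 5.4 = 0
d=9: ŷ = 3.8 + 0.2·9 = 5.6; e = 6.6 − 5.6 = 1
d=14: ŷ = 3.8 + 0.2·14 = 6.6; e = 5.6 − 6.6 = -1

-3, 0, 2, 2, -1, 0, 1, -1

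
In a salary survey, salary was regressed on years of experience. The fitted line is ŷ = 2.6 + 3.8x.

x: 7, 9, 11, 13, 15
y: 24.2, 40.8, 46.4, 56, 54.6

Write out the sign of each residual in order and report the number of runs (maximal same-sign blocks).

3 runs

x=7: ŷ = 2.6 + 3.8·7 = 29.2; e = 24.2 − 29.2 = -5
x=9: ŷ = 2.6 + 3.8·9 = 36.8; e = 40.8 − 36.8 = 4
x=11: ŷ = 2.6 + 3.8·11 = 44.4; e = 46.4 − 44.4 = 2
x=13: ŷ = 2.6 + 3.8·13 = 52; e = 56 − 52 = 4
x=15: ŷ = 2.6 + 3.8·15 = 59.6; e = 54.6 − 59.6 = -5
Signs: − + + + −
Runs: −×1, +×3, −×1 → 3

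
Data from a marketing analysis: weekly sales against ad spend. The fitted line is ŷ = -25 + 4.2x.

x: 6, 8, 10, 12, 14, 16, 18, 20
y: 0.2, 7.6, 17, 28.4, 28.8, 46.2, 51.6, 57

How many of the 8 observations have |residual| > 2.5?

3

x=6: ŷ = -25 + 4.2·6 = 0.2; r = 0.2 − 0.2 = 0
x=8: ŷ = -25 + 4.2·8 = 8.6; r = 7.6 − 8.6 = -1
x=10: ŷ = -25 + 4.2·10 = 17; r = 17 − 17 = 0
x=12: ŷ = -25 + 4.2·12 = 25.4; r = 28.4 − 25.4 = 3
x=14: ŷ = -25 + 4.2·14 = 33.8; r = 28.8 − 33.8 = -5
x=16: ŷ = -25 + 4.2·16 = 42.2; r = 46.2 − 42.2 = 4
x=18: ŷ = -25 + 4.2·18 = 50.6; r = 51.6 − 50.6 = 1
x=20: ŷ = -25 + 4.2·20 = 59; r = 57 − 59 = -2
|r| > 2.5: x=12 (|r|=3), x=14 (|r|=5), x=16 (|r|=4) → 3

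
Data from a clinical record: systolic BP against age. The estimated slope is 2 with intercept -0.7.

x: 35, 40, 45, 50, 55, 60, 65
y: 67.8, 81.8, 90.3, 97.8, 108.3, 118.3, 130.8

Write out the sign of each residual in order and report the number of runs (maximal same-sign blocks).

x=35: ŷ = -0.7 + 2·35 = 69.3; r = 67.8 − 69.3 = -1.5
x=40: ŷ = -0.7 + 2·40 = 79.3; r = 81.8 − 79.3 = 2.5
x=45: ŷ = -0.7 + 2·45 = 89.3; r = 90.3 − 89.3 = 1
x=50: ŷ = -0.7 + 2·50 = 99.3; r = 97.8 − 99.3 = -1.5
x=55: ŷ = -0.7 + 2·55 = 109.3; r = 108.3 − 109.3 = -1
x=60: ŷ = -0.7 + 2·60 = 119.3; r = 118.3 − 119.3 = -1
x=65: ŷ = -0.7 + 2·65 = 129.3; r = 130.8 − 129.3 = 1.5
Signs: − + + − − − +
Runs: −×1, +×2, −×3, +×1 → 4

4 runs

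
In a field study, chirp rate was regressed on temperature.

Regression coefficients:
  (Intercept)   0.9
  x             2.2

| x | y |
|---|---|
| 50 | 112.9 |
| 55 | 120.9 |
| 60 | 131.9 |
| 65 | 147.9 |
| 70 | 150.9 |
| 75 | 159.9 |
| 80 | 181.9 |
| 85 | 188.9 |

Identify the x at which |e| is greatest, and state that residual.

x=50: ŷ = 0.9 + 2.2·50 = 110.9; e = 112.9 − 110.9 = 2
x=55: ŷ = 0.9 + 2.2·55 = 121.9; e = 120.9 − 121.9 = -1
x=60: ŷ = 0.9 + 2.2·60 = 132.9; e = 131.9 − 132.9 = -1
x=65: ŷ = 0.9 + 2.2·65 = 143.9; e = 147.9 − 143.9 = 4
x=70: ŷ = 0.9 + 2.2·70 = 154.9; e = 150.9 − 154.9 = -4
x=75: ŷ = 0.9 + 2.2·75 = 165.9; e = 159.9 − 165.9 = -6
x=80: ŷ = 0.9 + 2.2·80 = 176.9; e = 181.9 − 176.9 = 5
x=85: ŷ = 0.9 + 2.2·85 = 187.9; e = 188.9 − 187.9 = 1
Largest |e| is 6 at x = 75, residual -6.

x = 75, e = -6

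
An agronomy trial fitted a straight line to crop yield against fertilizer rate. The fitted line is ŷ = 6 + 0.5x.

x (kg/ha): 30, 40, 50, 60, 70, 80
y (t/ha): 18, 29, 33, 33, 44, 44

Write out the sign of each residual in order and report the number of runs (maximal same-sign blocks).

5 runs

x=30: ŷ = 6 + 0.5·30 = 21; e = 18 − 21 = -3
x=40: ŷ = 6 + 0.5·40 = 26; e = 29 − 26 = 3
x=50: ŷ = 6 + 0.5·50 = 31; e = 33 − 31 = 2
x=60: ŷ = 6 + 0.5·60 = 36; e = 33 − 36 = -3
x=70: ŷ = 6 + 0.5·70 = 41; e = 44 − 41 = 3
x=80: ŷ = 6 + 0.5·80 = 46; e = 44 − 46 = -2
Signs: − + + − + −
Runs: −×1, +×2, −×1, +×1, −×1 → 5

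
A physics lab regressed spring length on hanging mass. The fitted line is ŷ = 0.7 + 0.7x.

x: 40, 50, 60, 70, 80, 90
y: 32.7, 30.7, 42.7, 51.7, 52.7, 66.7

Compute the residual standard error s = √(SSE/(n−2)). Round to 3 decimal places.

x=40: ŷ = 0.7 + 0.7·40 = 28.7; e = 32.7 − 28.7 = 4
x=50: ŷ = 0.7 + 0.7·50 = 35.7; e = 30.7 − 35.7 = -5
x=60: ŷ = 0.7 + 0.7·60 = 42.7; e = 42.7 − 42.7 = 0
x=70: ŷ = 0.7 + 0.7·70 = 49.7; e = 51.7 − 49.7 = 2
x=80: ŷ = 0.7 + 0.7·80 = 56.7; e = 52.7 − 56.7 = -4
x=90: ŷ = 0.7 + 0.7·90 = 63.7; e = 66.7 − 63.7 = 3
SSE = 16 + 25 + 0 + 4 + 16 + 9 = 70
s = √(70/4) = √17.5 ≈ 4.183

s = 4.183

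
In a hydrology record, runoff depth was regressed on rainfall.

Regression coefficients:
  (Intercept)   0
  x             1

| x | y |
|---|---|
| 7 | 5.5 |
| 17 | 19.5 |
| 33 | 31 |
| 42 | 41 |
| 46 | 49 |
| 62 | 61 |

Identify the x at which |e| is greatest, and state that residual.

x = 46, e = 3

x=7: ŷ = 7 = 7; e = 5.5 − 7 = -1.5
x=17: ŷ = 17 = 17; e = 19.5 − 17 = 2.5
x=33: ŷ = 33 = 33; e = 31 − 33 = -2
x=42: ŷ = 42 = 42; e = 41 − 42 = -1
x=46: ŷ = 46 = 46; e = 49 − 46 = 3
x=62: ŷ = 62 = 62; e = 61 − 62 = -1
Largest |e| is 3 at x = 46, residual 3.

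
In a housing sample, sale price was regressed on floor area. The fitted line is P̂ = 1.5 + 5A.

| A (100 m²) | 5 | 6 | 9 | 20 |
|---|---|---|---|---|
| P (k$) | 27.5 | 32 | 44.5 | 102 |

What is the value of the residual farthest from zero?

A=5: P̂ = 1.5 + 5·5 = 26.5; r = 27.5 − 26.5 = 1
A=6: P̂ = 1.5 + 5·6 = 31.5; r = 32 − 31.5 = 0.5
A=9: P̂ = 1.5 + 5·9 = 46.5; r = 44.5 − 46.5 = -2
A=20: P̂ = 1.5 + 5·20 = 101.5; r = 102 − 101.5 = 0.5
Largest |r| is 2 at A = 9, residual -2.

r = -2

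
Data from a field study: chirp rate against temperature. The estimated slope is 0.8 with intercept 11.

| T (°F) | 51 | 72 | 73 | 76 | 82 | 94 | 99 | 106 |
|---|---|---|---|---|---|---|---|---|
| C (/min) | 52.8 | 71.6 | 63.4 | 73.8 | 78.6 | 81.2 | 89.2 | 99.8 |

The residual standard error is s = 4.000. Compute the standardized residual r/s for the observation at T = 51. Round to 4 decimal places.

0.2500

ŷ = 11 + 0.8·51 = 51.8
r = 52.8 − 51.8 = 1
r/s = 1 / 4.000 = 0.2500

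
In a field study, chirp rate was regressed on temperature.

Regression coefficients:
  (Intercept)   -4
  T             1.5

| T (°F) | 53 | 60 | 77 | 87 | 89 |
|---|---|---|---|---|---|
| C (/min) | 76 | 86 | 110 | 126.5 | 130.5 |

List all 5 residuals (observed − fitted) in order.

T=53: Ĉ = -4 + 1.5·53 = 75.5; e = 76 − 75.5 = 0.5
T=60: Ĉ = -4 + 1.5·60 = 86; e = 86 − 86 = 0
T=77: Ĉ = -4 + 1.5·77 = 111.5; e = 110 − 111.5 = -1.5
T=87: Ĉ = -4 + 1.5·87 = 126.5; e = 126.5 − 126.5 = 0
T=89: Ĉ = -4 + 1.5·89 = 129.5; e = 130.5 − 129.5 = 1

0.5, 0, -1.5, 0, 1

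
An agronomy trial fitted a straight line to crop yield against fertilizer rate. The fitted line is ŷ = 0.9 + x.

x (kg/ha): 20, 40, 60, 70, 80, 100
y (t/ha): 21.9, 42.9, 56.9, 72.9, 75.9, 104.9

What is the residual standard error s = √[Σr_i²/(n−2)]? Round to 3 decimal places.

s = 4.062

x=20: ŷ = 0.9 + 20 = 20.9; r = 21.9 − 20.9 = 1
x=40: ŷ = 0.9 + 40 = 40.9; r = 42.9 − 40.9 = 2
x=60: ŷ = 0.9 + 60 = 60.9; r = 56.9 − 60.9 = -4
x=70: ŷ = 0.9 + 70 = 70.9; r = 72.9 − 70.9 = 2
x=80: ŷ = 0.9 + 80 = 80.9; r = 75.9 − 80.9 = -5
x=100: ŷ = 0.9 + 100 = 100.9; r = 104.9 − 100.9 = 4
SSE = 1 + 4 + 16 + 4 + 25 + 16 = 66
s = √(66/4) = √16.5 ≈ 4.062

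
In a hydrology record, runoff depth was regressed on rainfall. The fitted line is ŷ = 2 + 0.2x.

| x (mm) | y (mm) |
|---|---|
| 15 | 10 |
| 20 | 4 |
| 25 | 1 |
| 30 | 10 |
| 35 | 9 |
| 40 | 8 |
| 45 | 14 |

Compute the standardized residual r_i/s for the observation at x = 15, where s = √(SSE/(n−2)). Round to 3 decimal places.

x=15: ŷ = 2 + 0.2·15 = 5; r = 10 − 5 = 5
x=20: ŷ = 2 + 0.2·20 = 6; r = 4 − 6 = -2
x=25: ŷ = 2 + 0.2·25 = 7; r = 1 − 7 = -6
x=30: ŷ = 2 + 0.2·30 = 8; r = 10 − 8 = 2
x=35: ŷ = 2 + 0.2·35 = 9; r = 9 − 9 = 0
x=40: ŷ = 2 + 0.2·40 = 10; r = 8 − 10 = -2
x=45: ŷ = 2 + 0.2·45 = 11; r = 14 − 11 = 3
SSE = 25 + 4 + 36 + 4 + 0 + 4 + 9 = 82
s = √(82/5) = 4.04969
r/s = 5 / 4.04969 = 1.235

1.235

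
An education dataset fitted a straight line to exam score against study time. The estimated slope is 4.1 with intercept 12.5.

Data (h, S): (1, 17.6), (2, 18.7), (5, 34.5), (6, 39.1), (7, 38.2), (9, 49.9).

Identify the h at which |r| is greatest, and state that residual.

h = 7, r = -3

h=1: ŷ = 12.5 + 4.1·1 = 16.6; r = 17.6 − 16.6 = 1
h=2: ŷ = 12.5 + 4.1·2 = 20.7; r = 18.7 − 20.7 = -2
h=5: ŷ = 12.5 + 4.1·5 = 33; r = 34.5 − 33 = 1.5
h=6: ŷ = 12.5 + 4.1·6 = 37.1; r = 39.1 − 37.1 = 2
h=7: ŷ = 12.5 + 4.1·7 = 41.2; r = 38.2 − 41.2 = -3
h=9: ŷ = 12.5 + 4.1·9 = 49.4; r = 49.9 − 49.4 = 0.5
Largest |r| is 3 at h = 7, residual -3.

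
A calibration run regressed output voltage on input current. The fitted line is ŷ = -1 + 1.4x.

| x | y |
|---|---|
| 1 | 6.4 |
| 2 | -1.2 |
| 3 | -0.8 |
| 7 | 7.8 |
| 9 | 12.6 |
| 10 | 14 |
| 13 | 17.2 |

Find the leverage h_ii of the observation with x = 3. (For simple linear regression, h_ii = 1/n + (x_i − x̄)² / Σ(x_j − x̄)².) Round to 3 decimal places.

h = 0.238

x̄ = (1 + 2 + 3 + 7 + 9 + 10 + 13)/7 = 6.42857
Σ(x − x̄)² = 29.4694 + 19.6122 + 11.7551 + 0.326531 + 6.61224 + 12.7551 + 43.1837 = 123.714
h = 1/7 + (-3.42857)²/123.714 = 0.142857 + 0.0950181 = 0.238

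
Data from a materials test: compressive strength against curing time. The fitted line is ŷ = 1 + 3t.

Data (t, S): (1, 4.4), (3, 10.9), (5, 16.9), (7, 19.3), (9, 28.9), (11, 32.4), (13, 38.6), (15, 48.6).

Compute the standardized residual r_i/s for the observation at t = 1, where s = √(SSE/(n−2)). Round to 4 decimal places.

0.2130

t=1: ŷ = 1 + 3·1 = 4; r = 4.4 − 4 = 0.4
t=3: ŷ = 1 + 3·3 = 10; r = 10.9 − 10 = 0.9
t=5: ŷ = 1 + 3·5 = 16; r = 16.9 − 16 = 0.9
t=7: ŷ = 1 + 3·7 = 22; r = 19.3 − 22 = -2.7
t=9: ŷ = 1 + 3·9 = 28; r = 28.9 − 28 = 0.9
t=11: ŷ = 1 + 3·11 = 34; r = 32.4 − 34 = -1.6
t=13: ŷ = 1 + 3·13 = 40; r = 38.6 − 40 = -1.4
t=15: ŷ = 1 + 3·15 = 46; r = 48.6 − 46 = 2.6
SSE = 0.16 + 0.81 + 0.81 + 7.29 + 0.81 + 2.56 + 1.96 + 6.76 = 21.16
s = √(21.16/6) = 1.87794
r/s = 0.4 / 1.87794 = 0.2130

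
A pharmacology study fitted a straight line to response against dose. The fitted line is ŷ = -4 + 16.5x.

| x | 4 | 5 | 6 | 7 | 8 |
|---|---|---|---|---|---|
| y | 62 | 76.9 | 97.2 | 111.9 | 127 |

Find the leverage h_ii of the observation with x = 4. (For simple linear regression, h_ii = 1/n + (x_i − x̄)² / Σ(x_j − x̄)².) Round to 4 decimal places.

x̄ = (4 + 5 + 6 + 7 + 8)/5 = 6
Σ(x − x̄)² = 4 + 1 + 0 + 1 + 4 = 10
h = 1/5 + (-2)²/10 = 0.2 + 0.4 = 0.6000

h = 0.6000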